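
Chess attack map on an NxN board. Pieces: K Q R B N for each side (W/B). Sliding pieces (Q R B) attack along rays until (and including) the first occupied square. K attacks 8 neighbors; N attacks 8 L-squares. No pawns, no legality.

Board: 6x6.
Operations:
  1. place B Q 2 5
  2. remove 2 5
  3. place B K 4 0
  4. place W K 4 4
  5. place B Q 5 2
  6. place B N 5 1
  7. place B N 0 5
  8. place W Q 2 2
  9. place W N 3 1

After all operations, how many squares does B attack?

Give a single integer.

Op 1: place BQ@(2,5)
Op 2: remove (2,5)
Op 3: place BK@(4,0)
Op 4: place WK@(4,4)
Op 5: place BQ@(5,2)
Op 6: place BN@(5,1)
Op 7: place BN@(0,5)
Op 8: place WQ@(2,2)
Op 9: place WN@(3,1)
Per-piece attacks for B:
  BN@(0,5): attacks (1,3) (2,4)
  BK@(4,0): attacks (4,1) (5,0) (3,0) (5,1) (3,1)
  BN@(5,1): attacks (4,3) (3,2) (3,0)
  BQ@(5,2): attacks (5,3) (5,4) (5,5) (5,1) (4,2) (3,2) (2,2) (4,3) (3,4) (2,5) (4,1) (3,0) [ray(0,-1) blocked at (5,1); ray(-1,0) blocked at (2,2)]
Union (16 distinct): (1,3) (2,2) (2,4) (2,5) (3,0) (3,1) (3,2) (3,4) (4,1) (4,2) (4,3) (5,0) (5,1) (5,3) (5,4) (5,5)

Answer: 16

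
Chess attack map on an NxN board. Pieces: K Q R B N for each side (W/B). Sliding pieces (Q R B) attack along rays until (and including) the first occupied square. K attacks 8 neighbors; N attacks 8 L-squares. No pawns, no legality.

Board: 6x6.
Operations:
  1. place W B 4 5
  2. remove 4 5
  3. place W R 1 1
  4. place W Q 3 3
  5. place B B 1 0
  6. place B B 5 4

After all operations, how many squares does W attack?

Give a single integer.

Op 1: place WB@(4,5)
Op 2: remove (4,5)
Op 3: place WR@(1,1)
Op 4: place WQ@(3,3)
Op 5: place BB@(1,0)
Op 6: place BB@(5,4)
Per-piece attacks for W:
  WR@(1,1): attacks (1,2) (1,3) (1,4) (1,5) (1,0) (2,1) (3,1) (4,1) (5,1) (0,1) [ray(0,-1) blocked at (1,0)]
  WQ@(3,3): attacks (3,4) (3,5) (3,2) (3,1) (3,0) (4,3) (5,3) (2,3) (1,3) (0,3) (4,4) (5,5) (4,2) (5,1) (2,4) (1,5) (2,2) (1,1) [ray(-1,-1) blocked at (1,1)]
Union (24 distinct): (0,1) (0,3) (1,0) (1,1) (1,2) (1,3) (1,4) (1,5) (2,1) (2,2) (2,3) (2,4) (3,0) (3,1) (3,2) (3,4) (3,5) (4,1) (4,2) (4,3) (4,4) (5,1) (5,3) (5,5)

Answer: 24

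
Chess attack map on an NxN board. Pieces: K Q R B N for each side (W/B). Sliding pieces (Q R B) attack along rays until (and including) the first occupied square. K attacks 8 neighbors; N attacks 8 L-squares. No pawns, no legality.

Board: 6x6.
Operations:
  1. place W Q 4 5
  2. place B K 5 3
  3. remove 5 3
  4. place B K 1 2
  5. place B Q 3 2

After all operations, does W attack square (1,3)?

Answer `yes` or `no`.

Answer: no

Derivation:
Op 1: place WQ@(4,5)
Op 2: place BK@(5,3)
Op 3: remove (5,3)
Op 4: place BK@(1,2)
Op 5: place BQ@(3,2)
Per-piece attacks for W:
  WQ@(4,5): attacks (4,4) (4,3) (4,2) (4,1) (4,0) (5,5) (3,5) (2,5) (1,5) (0,5) (5,4) (3,4) (2,3) (1,2) [ray(-1,-1) blocked at (1,2)]
W attacks (1,3): no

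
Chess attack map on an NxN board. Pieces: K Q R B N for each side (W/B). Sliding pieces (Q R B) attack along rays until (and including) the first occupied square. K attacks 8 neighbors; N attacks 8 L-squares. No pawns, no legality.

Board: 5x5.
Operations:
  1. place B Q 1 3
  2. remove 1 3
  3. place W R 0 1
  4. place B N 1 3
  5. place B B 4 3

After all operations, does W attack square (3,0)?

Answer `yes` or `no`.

Answer: no

Derivation:
Op 1: place BQ@(1,3)
Op 2: remove (1,3)
Op 3: place WR@(0,1)
Op 4: place BN@(1,3)
Op 5: place BB@(4,3)
Per-piece attacks for W:
  WR@(0,1): attacks (0,2) (0,3) (0,4) (0,0) (1,1) (2,1) (3,1) (4,1)
W attacks (3,0): no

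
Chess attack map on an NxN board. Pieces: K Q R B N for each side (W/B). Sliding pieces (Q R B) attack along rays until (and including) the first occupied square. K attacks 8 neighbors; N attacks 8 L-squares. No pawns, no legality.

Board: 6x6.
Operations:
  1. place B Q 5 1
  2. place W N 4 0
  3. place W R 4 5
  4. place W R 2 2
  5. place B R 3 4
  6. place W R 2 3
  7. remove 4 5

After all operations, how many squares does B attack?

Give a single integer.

Answer: 21

Derivation:
Op 1: place BQ@(5,1)
Op 2: place WN@(4,0)
Op 3: place WR@(4,5)
Op 4: place WR@(2,2)
Op 5: place BR@(3,4)
Op 6: place WR@(2,3)
Op 7: remove (4,5)
Per-piece attacks for B:
  BR@(3,4): attacks (3,5) (3,3) (3,2) (3,1) (3,0) (4,4) (5,4) (2,4) (1,4) (0,4)
  BQ@(5,1): attacks (5,2) (5,3) (5,4) (5,5) (5,0) (4,1) (3,1) (2,1) (1,1) (0,1) (4,2) (3,3) (2,4) (1,5) (4,0) [ray(-1,-1) blocked at (4,0)]
Union (21 distinct): (0,1) (0,4) (1,1) (1,4) (1,5) (2,1) (2,4) (3,0) (3,1) (3,2) (3,3) (3,5) (4,0) (4,1) (4,2) (4,4) (5,0) (5,2) (5,3) (5,4) (5,5)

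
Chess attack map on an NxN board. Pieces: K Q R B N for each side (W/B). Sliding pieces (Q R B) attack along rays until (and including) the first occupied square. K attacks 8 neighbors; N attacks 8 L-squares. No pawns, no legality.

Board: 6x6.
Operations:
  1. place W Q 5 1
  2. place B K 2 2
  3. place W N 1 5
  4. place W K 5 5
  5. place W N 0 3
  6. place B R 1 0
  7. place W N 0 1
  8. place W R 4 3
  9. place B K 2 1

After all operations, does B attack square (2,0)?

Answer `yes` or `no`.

Answer: yes

Derivation:
Op 1: place WQ@(5,1)
Op 2: place BK@(2,2)
Op 3: place WN@(1,5)
Op 4: place WK@(5,5)
Op 5: place WN@(0,3)
Op 6: place BR@(1,0)
Op 7: place WN@(0,1)
Op 8: place WR@(4,3)
Op 9: place BK@(2,1)
Per-piece attacks for B:
  BR@(1,0): attacks (1,1) (1,2) (1,3) (1,4) (1,5) (2,0) (3,0) (4,0) (5,0) (0,0) [ray(0,1) blocked at (1,5)]
  BK@(2,1): attacks (2,2) (2,0) (3,1) (1,1) (3,2) (3,0) (1,2) (1,0)
  BK@(2,2): attacks (2,3) (2,1) (3,2) (1,2) (3,3) (3,1) (1,3) (1,1)
B attacks (2,0): yes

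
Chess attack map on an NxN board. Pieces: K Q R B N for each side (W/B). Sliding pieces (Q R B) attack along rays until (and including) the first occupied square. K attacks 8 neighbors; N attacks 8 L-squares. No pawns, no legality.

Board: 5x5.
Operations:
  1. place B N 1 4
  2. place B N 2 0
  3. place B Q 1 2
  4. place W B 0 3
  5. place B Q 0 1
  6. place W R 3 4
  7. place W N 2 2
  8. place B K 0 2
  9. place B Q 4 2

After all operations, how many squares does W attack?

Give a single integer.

Answer: 14

Derivation:
Op 1: place BN@(1,4)
Op 2: place BN@(2,0)
Op 3: place BQ@(1,2)
Op 4: place WB@(0,3)
Op 5: place BQ@(0,1)
Op 6: place WR@(3,4)
Op 7: place WN@(2,2)
Op 8: place BK@(0,2)
Op 9: place BQ@(4,2)
Per-piece attacks for W:
  WB@(0,3): attacks (1,4) (1,2) [ray(1,1) blocked at (1,4); ray(1,-1) blocked at (1,2)]
  WN@(2,2): attacks (3,4) (4,3) (1,4) (0,3) (3,0) (4,1) (1,0) (0,1)
  WR@(3,4): attacks (3,3) (3,2) (3,1) (3,0) (4,4) (2,4) (1,4) [ray(-1,0) blocked at (1,4)]
Union (14 distinct): (0,1) (0,3) (1,0) (1,2) (1,4) (2,4) (3,0) (3,1) (3,2) (3,3) (3,4) (4,1) (4,3) (4,4)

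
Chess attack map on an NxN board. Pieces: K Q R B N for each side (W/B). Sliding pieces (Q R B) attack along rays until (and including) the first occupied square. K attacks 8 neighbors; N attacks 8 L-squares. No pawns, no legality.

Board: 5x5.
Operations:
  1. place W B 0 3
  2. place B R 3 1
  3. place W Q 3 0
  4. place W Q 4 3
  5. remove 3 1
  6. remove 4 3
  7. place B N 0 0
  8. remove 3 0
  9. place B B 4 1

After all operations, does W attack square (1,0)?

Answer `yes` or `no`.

Answer: no

Derivation:
Op 1: place WB@(0,3)
Op 2: place BR@(3,1)
Op 3: place WQ@(3,0)
Op 4: place WQ@(4,3)
Op 5: remove (3,1)
Op 6: remove (4,3)
Op 7: place BN@(0,0)
Op 8: remove (3,0)
Op 9: place BB@(4,1)
Per-piece attacks for W:
  WB@(0,3): attacks (1,4) (1,2) (2,1) (3,0)
W attacks (1,0): no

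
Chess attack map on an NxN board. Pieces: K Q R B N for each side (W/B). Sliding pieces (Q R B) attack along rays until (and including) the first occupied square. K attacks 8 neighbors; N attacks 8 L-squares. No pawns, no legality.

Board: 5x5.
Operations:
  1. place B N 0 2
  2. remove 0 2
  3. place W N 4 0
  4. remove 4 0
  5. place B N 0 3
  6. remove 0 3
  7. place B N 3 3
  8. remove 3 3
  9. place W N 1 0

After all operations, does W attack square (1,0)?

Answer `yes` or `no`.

Op 1: place BN@(0,2)
Op 2: remove (0,2)
Op 3: place WN@(4,0)
Op 4: remove (4,0)
Op 5: place BN@(0,3)
Op 6: remove (0,3)
Op 7: place BN@(3,3)
Op 8: remove (3,3)
Op 9: place WN@(1,0)
Per-piece attacks for W:
  WN@(1,0): attacks (2,2) (3,1) (0,2)
W attacks (1,0): no

Answer: no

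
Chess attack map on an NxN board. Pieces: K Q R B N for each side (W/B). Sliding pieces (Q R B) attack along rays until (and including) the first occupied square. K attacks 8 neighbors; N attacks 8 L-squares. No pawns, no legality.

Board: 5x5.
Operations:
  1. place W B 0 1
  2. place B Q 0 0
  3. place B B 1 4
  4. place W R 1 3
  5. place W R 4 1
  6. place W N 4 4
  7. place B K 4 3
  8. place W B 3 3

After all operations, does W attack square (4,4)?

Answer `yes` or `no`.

Answer: yes

Derivation:
Op 1: place WB@(0,1)
Op 2: place BQ@(0,0)
Op 3: place BB@(1,4)
Op 4: place WR@(1,3)
Op 5: place WR@(4,1)
Op 6: place WN@(4,4)
Op 7: place BK@(4,3)
Op 8: place WB@(3,3)
Per-piece attacks for W:
  WB@(0,1): attacks (1,2) (2,3) (3,4) (1,0)
  WR@(1,3): attacks (1,4) (1,2) (1,1) (1,0) (2,3) (3,3) (0,3) [ray(0,1) blocked at (1,4); ray(1,0) blocked at (3,3)]
  WB@(3,3): attacks (4,4) (4,2) (2,4) (2,2) (1,1) (0,0) [ray(1,1) blocked at (4,4); ray(-1,-1) blocked at (0,0)]
  WR@(4,1): attacks (4,2) (4,3) (4,0) (3,1) (2,1) (1,1) (0,1) [ray(0,1) blocked at (4,3); ray(-1,0) blocked at (0,1)]
  WN@(4,4): attacks (3,2) (2,3)
W attacks (4,4): yes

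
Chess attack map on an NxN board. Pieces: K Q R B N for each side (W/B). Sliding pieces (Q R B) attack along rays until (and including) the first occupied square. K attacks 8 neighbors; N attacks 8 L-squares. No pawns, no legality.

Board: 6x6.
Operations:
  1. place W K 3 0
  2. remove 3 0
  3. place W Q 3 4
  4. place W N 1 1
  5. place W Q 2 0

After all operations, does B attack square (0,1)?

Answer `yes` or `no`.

Answer: no

Derivation:
Op 1: place WK@(3,0)
Op 2: remove (3,0)
Op 3: place WQ@(3,4)
Op 4: place WN@(1,1)
Op 5: place WQ@(2,0)
Per-piece attacks for B:
B attacks (0,1): no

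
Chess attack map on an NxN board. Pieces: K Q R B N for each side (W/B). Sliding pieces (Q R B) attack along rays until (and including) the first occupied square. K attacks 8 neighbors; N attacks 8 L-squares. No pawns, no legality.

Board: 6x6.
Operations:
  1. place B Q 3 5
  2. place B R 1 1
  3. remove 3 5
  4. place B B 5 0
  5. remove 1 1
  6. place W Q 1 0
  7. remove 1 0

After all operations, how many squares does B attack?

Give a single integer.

Answer: 5

Derivation:
Op 1: place BQ@(3,5)
Op 2: place BR@(1,1)
Op 3: remove (3,5)
Op 4: place BB@(5,0)
Op 5: remove (1,1)
Op 6: place WQ@(1,0)
Op 7: remove (1,0)
Per-piece attacks for B:
  BB@(5,0): attacks (4,1) (3,2) (2,3) (1,4) (0,5)
Union (5 distinct): (0,5) (1,4) (2,3) (3,2) (4,1)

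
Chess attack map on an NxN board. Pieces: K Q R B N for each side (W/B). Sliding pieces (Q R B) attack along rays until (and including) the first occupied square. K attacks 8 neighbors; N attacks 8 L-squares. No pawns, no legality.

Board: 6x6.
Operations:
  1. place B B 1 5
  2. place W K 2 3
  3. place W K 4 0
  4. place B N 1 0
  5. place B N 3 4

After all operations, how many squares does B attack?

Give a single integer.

Answer: 12

Derivation:
Op 1: place BB@(1,5)
Op 2: place WK@(2,3)
Op 3: place WK@(4,0)
Op 4: place BN@(1,0)
Op 5: place BN@(3,4)
Per-piece attacks for B:
  BN@(1,0): attacks (2,2) (3,1) (0,2)
  BB@(1,5): attacks (2,4) (3,3) (4,2) (5,1) (0,4)
  BN@(3,4): attacks (5,5) (1,5) (4,2) (5,3) (2,2) (1,3)
Union (12 distinct): (0,2) (0,4) (1,3) (1,5) (2,2) (2,4) (3,1) (3,3) (4,2) (5,1) (5,3) (5,5)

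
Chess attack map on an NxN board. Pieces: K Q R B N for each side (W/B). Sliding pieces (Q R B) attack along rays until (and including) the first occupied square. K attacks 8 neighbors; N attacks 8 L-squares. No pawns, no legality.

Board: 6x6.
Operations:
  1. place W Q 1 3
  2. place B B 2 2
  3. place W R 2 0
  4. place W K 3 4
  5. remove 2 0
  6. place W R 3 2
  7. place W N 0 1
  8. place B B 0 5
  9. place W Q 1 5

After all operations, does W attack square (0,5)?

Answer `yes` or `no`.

Op 1: place WQ@(1,3)
Op 2: place BB@(2,2)
Op 3: place WR@(2,0)
Op 4: place WK@(3,4)
Op 5: remove (2,0)
Op 6: place WR@(3,2)
Op 7: place WN@(0,1)
Op 8: place BB@(0,5)
Op 9: place WQ@(1,5)
Per-piece attacks for W:
  WN@(0,1): attacks (1,3) (2,2) (2,0)
  WQ@(1,3): attacks (1,4) (1,5) (1,2) (1,1) (1,0) (2,3) (3,3) (4,3) (5,3) (0,3) (2,4) (3,5) (2,2) (0,4) (0,2) [ray(0,1) blocked at (1,5); ray(1,-1) blocked at (2,2)]
  WQ@(1,5): attacks (1,4) (1,3) (2,5) (3,5) (4,5) (5,5) (0,5) (2,4) (3,3) (4,2) (5,1) (0,4) [ray(0,-1) blocked at (1,3); ray(-1,0) blocked at (0,5)]
  WR@(3,2): attacks (3,3) (3,4) (3,1) (3,0) (4,2) (5,2) (2,2) [ray(0,1) blocked at (3,4); ray(-1,0) blocked at (2,2)]
  WK@(3,4): attacks (3,5) (3,3) (4,4) (2,4) (4,5) (4,3) (2,5) (2,3)
W attacks (0,5): yes

Answer: yes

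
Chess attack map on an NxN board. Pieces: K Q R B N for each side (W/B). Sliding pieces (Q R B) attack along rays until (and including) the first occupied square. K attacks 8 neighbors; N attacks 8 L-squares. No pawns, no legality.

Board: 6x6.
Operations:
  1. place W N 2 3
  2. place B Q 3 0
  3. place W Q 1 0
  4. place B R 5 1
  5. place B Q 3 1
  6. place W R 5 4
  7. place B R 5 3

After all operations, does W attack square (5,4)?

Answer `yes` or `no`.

Op 1: place WN@(2,3)
Op 2: place BQ@(3,0)
Op 3: place WQ@(1,0)
Op 4: place BR@(5,1)
Op 5: place BQ@(3,1)
Op 6: place WR@(5,4)
Op 7: place BR@(5,3)
Per-piece attacks for W:
  WQ@(1,0): attacks (1,1) (1,2) (1,3) (1,4) (1,5) (2,0) (3,0) (0,0) (2,1) (3,2) (4,3) (5,4) (0,1) [ray(1,0) blocked at (3,0); ray(1,1) blocked at (5,4)]
  WN@(2,3): attacks (3,5) (4,4) (1,5) (0,4) (3,1) (4,2) (1,1) (0,2)
  WR@(5,4): attacks (5,5) (5,3) (4,4) (3,4) (2,4) (1,4) (0,4) [ray(0,-1) blocked at (5,3)]
W attacks (5,4): yes

Answer: yes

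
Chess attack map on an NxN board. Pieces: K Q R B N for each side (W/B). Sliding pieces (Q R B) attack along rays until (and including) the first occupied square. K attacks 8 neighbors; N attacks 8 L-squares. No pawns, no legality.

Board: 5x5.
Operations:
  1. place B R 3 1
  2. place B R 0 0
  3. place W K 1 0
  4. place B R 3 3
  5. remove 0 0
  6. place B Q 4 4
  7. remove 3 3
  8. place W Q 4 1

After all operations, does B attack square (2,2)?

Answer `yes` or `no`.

Op 1: place BR@(3,1)
Op 2: place BR@(0,0)
Op 3: place WK@(1,0)
Op 4: place BR@(3,3)
Op 5: remove (0,0)
Op 6: place BQ@(4,4)
Op 7: remove (3,3)
Op 8: place WQ@(4,1)
Per-piece attacks for B:
  BR@(3,1): attacks (3,2) (3,3) (3,4) (3,0) (4,1) (2,1) (1,1) (0,1) [ray(1,0) blocked at (4,1)]
  BQ@(4,4): attacks (4,3) (4,2) (4,1) (3,4) (2,4) (1,4) (0,4) (3,3) (2,2) (1,1) (0,0) [ray(0,-1) blocked at (4,1)]
B attacks (2,2): yes

Answer: yes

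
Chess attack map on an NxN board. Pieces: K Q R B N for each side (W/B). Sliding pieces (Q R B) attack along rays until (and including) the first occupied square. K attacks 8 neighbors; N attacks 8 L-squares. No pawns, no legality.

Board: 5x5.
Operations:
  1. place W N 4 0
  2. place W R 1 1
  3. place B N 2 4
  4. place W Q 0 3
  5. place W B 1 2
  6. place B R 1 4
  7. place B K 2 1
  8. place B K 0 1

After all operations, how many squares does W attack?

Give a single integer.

Answer: 14

Derivation:
Op 1: place WN@(4,0)
Op 2: place WR@(1,1)
Op 3: place BN@(2,4)
Op 4: place WQ@(0,3)
Op 5: place WB@(1,2)
Op 6: place BR@(1,4)
Op 7: place BK@(2,1)
Op 8: place BK@(0,1)
Per-piece attacks for W:
  WQ@(0,3): attacks (0,4) (0,2) (0,1) (1,3) (2,3) (3,3) (4,3) (1,4) (1,2) [ray(0,-1) blocked at (0,1); ray(1,1) blocked at (1,4); ray(1,-1) blocked at (1,2)]
  WR@(1,1): attacks (1,2) (1,0) (2,1) (0,1) [ray(0,1) blocked at (1,2); ray(1,0) blocked at (2,1); ray(-1,0) blocked at (0,1)]
  WB@(1,2): attacks (2,3) (3,4) (2,1) (0,3) (0,1) [ray(1,-1) blocked at (2,1); ray(-1,1) blocked at (0,3); ray(-1,-1) blocked at (0,1)]
  WN@(4,0): attacks (3,2) (2,1)
Union (14 distinct): (0,1) (0,2) (0,3) (0,4) (1,0) (1,2) (1,3) (1,4) (2,1) (2,3) (3,2) (3,3) (3,4) (4,3)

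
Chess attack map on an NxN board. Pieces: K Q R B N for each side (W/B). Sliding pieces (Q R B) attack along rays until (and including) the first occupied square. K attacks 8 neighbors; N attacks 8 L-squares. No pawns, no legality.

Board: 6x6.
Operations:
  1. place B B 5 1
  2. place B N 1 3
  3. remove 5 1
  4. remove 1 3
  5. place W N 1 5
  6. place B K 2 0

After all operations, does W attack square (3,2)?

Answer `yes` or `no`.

Answer: no

Derivation:
Op 1: place BB@(5,1)
Op 2: place BN@(1,3)
Op 3: remove (5,1)
Op 4: remove (1,3)
Op 5: place WN@(1,5)
Op 6: place BK@(2,0)
Per-piece attacks for W:
  WN@(1,5): attacks (2,3) (3,4) (0,3)
W attacks (3,2): no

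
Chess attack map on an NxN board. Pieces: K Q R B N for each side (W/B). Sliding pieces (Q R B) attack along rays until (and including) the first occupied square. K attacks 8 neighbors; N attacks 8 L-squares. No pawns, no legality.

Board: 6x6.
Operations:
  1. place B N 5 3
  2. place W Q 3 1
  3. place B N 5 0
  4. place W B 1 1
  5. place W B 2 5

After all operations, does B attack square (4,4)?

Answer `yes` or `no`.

Op 1: place BN@(5,3)
Op 2: place WQ@(3,1)
Op 3: place BN@(5,0)
Op 4: place WB@(1,1)
Op 5: place WB@(2,5)
Per-piece attacks for B:
  BN@(5,0): attacks (4,2) (3,1)
  BN@(5,3): attacks (4,5) (3,4) (4,1) (3,2)
B attacks (4,4): no

Answer: no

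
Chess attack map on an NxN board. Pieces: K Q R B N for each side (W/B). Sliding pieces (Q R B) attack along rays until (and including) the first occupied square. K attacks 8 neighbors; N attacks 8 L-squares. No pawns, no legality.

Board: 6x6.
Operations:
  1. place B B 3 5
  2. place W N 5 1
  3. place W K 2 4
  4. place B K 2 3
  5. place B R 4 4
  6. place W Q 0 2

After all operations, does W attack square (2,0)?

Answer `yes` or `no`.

Answer: yes

Derivation:
Op 1: place BB@(3,5)
Op 2: place WN@(5,1)
Op 3: place WK@(2,4)
Op 4: place BK@(2,3)
Op 5: place BR@(4,4)
Op 6: place WQ@(0,2)
Per-piece attacks for W:
  WQ@(0,2): attacks (0,3) (0,4) (0,5) (0,1) (0,0) (1,2) (2,2) (3,2) (4,2) (5,2) (1,3) (2,4) (1,1) (2,0) [ray(1,1) blocked at (2,4)]
  WK@(2,4): attacks (2,5) (2,3) (3,4) (1,4) (3,5) (3,3) (1,5) (1,3)
  WN@(5,1): attacks (4,3) (3,2) (3,0)
W attacks (2,0): yes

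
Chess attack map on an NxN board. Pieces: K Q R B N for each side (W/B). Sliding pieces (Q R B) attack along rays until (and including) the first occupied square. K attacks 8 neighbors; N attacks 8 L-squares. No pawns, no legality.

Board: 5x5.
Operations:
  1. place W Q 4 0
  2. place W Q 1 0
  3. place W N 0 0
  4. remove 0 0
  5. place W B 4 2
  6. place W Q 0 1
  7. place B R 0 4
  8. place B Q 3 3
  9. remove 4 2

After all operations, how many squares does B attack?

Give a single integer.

Answer: 17

Derivation:
Op 1: place WQ@(4,0)
Op 2: place WQ@(1,0)
Op 3: place WN@(0,0)
Op 4: remove (0,0)
Op 5: place WB@(4,2)
Op 6: place WQ@(0,1)
Op 7: place BR@(0,4)
Op 8: place BQ@(3,3)
Op 9: remove (4,2)
Per-piece attacks for B:
  BR@(0,4): attacks (0,3) (0,2) (0,1) (1,4) (2,4) (3,4) (4,4) [ray(0,-1) blocked at (0,1)]
  BQ@(3,3): attacks (3,4) (3,2) (3,1) (3,0) (4,3) (2,3) (1,3) (0,3) (4,4) (4,2) (2,4) (2,2) (1,1) (0,0)
Union (17 distinct): (0,0) (0,1) (0,2) (0,3) (1,1) (1,3) (1,4) (2,2) (2,3) (2,4) (3,0) (3,1) (3,2) (3,4) (4,2) (4,3) (4,4)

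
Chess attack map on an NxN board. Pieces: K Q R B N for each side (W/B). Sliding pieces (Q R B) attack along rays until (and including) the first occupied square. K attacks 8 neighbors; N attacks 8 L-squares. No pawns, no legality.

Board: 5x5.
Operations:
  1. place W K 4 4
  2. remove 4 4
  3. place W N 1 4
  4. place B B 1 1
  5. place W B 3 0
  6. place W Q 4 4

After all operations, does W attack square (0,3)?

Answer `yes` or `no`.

Answer: yes

Derivation:
Op 1: place WK@(4,4)
Op 2: remove (4,4)
Op 3: place WN@(1,4)
Op 4: place BB@(1,1)
Op 5: place WB@(3,0)
Op 6: place WQ@(4,4)
Per-piece attacks for W:
  WN@(1,4): attacks (2,2) (3,3) (0,2)
  WB@(3,0): attacks (4,1) (2,1) (1,2) (0,3)
  WQ@(4,4): attacks (4,3) (4,2) (4,1) (4,0) (3,4) (2,4) (1,4) (3,3) (2,2) (1,1) [ray(-1,0) blocked at (1,4); ray(-1,-1) blocked at (1,1)]
W attacks (0,3): yes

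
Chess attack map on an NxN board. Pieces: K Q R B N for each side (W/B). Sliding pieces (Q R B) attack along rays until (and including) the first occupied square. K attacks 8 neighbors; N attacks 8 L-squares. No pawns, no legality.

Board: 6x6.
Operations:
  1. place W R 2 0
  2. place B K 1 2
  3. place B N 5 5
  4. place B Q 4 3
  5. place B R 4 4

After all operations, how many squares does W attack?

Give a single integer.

Op 1: place WR@(2,0)
Op 2: place BK@(1,2)
Op 3: place BN@(5,5)
Op 4: place BQ@(4,3)
Op 5: place BR@(4,4)
Per-piece attacks for W:
  WR@(2,0): attacks (2,1) (2,2) (2,3) (2,4) (2,5) (3,0) (4,0) (5,0) (1,0) (0,0)
Union (10 distinct): (0,0) (1,0) (2,1) (2,2) (2,3) (2,4) (2,5) (3,0) (4,0) (5,0)

Answer: 10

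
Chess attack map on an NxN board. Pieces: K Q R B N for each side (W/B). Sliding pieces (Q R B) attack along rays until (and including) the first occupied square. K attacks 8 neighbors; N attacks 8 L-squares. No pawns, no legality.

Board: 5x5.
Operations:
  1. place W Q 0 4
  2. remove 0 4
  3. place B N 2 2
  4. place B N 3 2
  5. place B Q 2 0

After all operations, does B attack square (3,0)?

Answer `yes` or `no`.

Op 1: place WQ@(0,4)
Op 2: remove (0,4)
Op 3: place BN@(2,2)
Op 4: place BN@(3,2)
Op 5: place BQ@(2,0)
Per-piece attacks for B:
  BQ@(2,0): attacks (2,1) (2,2) (3,0) (4,0) (1,0) (0,0) (3,1) (4,2) (1,1) (0,2) [ray(0,1) blocked at (2,2)]
  BN@(2,2): attacks (3,4) (4,3) (1,4) (0,3) (3,0) (4,1) (1,0) (0,1)
  BN@(3,2): attacks (4,4) (2,4) (1,3) (4,0) (2,0) (1,1)
B attacks (3,0): yes

Answer: yes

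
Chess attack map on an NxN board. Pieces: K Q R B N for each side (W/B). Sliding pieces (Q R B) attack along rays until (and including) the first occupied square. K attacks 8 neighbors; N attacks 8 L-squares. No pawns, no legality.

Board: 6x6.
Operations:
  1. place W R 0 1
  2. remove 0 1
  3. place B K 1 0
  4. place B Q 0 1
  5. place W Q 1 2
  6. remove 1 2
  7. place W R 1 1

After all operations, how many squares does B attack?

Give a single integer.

Op 1: place WR@(0,1)
Op 2: remove (0,1)
Op 3: place BK@(1,0)
Op 4: place BQ@(0,1)
Op 5: place WQ@(1,2)
Op 6: remove (1,2)
Op 7: place WR@(1,1)
Per-piece attacks for B:
  BQ@(0,1): attacks (0,2) (0,3) (0,4) (0,5) (0,0) (1,1) (1,2) (2,3) (3,4) (4,5) (1,0) [ray(1,0) blocked at (1,1); ray(1,-1) blocked at (1,0)]
  BK@(1,0): attacks (1,1) (2,0) (0,0) (2,1) (0,1)
Union (14 distinct): (0,0) (0,1) (0,2) (0,3) (0,4) (0,5) (1,0) (1,1) (1,2) (2,0) (2,1) (2,3) (3,4) (4,5)

Answer: 14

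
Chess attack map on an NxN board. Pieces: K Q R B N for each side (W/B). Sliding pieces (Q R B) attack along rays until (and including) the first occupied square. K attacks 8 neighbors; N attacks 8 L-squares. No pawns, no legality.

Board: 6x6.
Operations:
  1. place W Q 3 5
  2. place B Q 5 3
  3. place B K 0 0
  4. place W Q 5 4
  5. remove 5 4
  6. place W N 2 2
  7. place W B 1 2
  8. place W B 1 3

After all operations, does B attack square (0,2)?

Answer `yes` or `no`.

Answer: no

Derivation:
Op 1: place WQ@(3,5)
Op 2: place BQ@(5,3)
Op 3: place BK@(0,0)
Op 4: place WQ@(5,4)
Op 5: remove (5,4)
Op 6: place WN@(2,2)
Op 7: place WB@(1,2)
Op 8: place WB@(1,3)
Per-piece attacks for B:
  BK@(0,0): attacks (0,1) (1,0) (1,1)
  BQ@(5,3): attacks (5,4) (5,5) (5,2) (5,1) (5,0) (4,3) (3,3) (2,3) (1,3) (4,4) (3,5) (4,2) (3,1) (2,0) [ray(-1,0) blocked at (1,3); ray(-1,1) blocked at (3,5)]
B attacks (0,2): no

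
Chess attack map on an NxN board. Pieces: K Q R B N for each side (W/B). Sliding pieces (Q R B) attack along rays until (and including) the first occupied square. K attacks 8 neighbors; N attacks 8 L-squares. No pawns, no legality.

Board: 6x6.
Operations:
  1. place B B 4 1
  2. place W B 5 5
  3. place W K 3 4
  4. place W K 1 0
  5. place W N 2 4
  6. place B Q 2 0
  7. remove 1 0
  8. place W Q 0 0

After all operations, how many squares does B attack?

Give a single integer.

Answer: 18

Derivation:
Op 1: place BB@(4,1)
Op 2: place WB@(5,5)
Op 3: place WK@(3,4)
Op 4: place WK@(1,0)
Op 5: place WN@(2,4)
Op 6: place BQ@(2,0)
Op 7: remove (1,0)
Op 8: place WQ@(0,0)
Per-piece attacks for B:
  BQ@(2,0): attacks (2,1) (2,2) (2,3) (2,4) (3,0) (4,0) (5,0) (1,0) (0,0) (3,1) (4,2) (5,3) (1,1) (0,2) [ray(0,1) blocked at (2,4); ray(-1,0) blocked at (0,0)]
  BB@(4,1): attacks (5,2) (5,0) (3,2) (2,3) (1,4) (0,5) (3,0)
Union (18 distinct): (0,0) (0,2) (0,5) (1,0) (1,1) (1,4) (2,1) (2,2) (2,3) (2,4) (3,0) (3,1) (3,2) (4,0) (4,2) (5,0) (5,2) (5,3)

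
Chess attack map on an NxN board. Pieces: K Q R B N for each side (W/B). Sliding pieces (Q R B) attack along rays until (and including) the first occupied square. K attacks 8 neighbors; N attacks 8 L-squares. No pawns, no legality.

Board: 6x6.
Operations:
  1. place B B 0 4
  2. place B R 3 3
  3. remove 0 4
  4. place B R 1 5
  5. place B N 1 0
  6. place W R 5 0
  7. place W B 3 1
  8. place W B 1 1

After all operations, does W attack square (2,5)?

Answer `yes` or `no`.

Answer: no

Derivation:
Op 1: place BB@(0,4)
Op 2: place BR@(3,3)
Op 3: remove (0,4)
Op 4: place BR@(1,5)
Op 5: place BN@(1,0)
Op 6: place WR@(5,0)
Op 7: place WB@(3,1)
Op 8: place WB@(1,1)
Per-piece attacks for W:
  WB@(1,1): attacks (2,2) (3,3) (2,0) (0,2) (0,0) [ray(1,1) blocked at (3,3)]
  WB@(3,1): attacks (4,2) (5,3) (4,0) (2,2) (1,3) (0,4) (2,0)
  WR@(5,0): attacks (5,1) (5,2) (5,3) (5,4) (5,5) (4,0) (3,0) (2,0) (1,0) [ray(-1,0) blocked at (1,0)]
W attacks (2,5): no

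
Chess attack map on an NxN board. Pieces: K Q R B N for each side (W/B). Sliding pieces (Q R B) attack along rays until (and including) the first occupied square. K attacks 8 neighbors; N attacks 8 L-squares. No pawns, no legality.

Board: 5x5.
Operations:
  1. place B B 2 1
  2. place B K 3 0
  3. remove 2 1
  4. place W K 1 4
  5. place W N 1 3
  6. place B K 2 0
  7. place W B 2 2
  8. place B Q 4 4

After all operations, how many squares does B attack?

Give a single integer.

Op 1: place BB@(2,1)
Op 2: place BK@(3,0)
Op 3: remove (2,1)
Op 4: place WK@(1,4)
Op 5: place WN@(1,3)
Op 6: place BK@(2,0)
Op 7: place WB@(2,2)
Op 8: place BQ@(4,4)
Per-piece attacks for B:
  BK@(2,0): attacks (2,1) (3,0) (1,0) (3,1) (1,1)
  BK@(3,0): attacks (3,1) (4,0) (2,0) (4,1) (2,1)
  BQ@(4,4): attacks (4,3) (4,2) (4,1) (4,0) (3,4) (2,4) (1,4) (3,3) (2,2) [ray(-1,0) blocked at (1,4); ray(-1,-1) blocked at (2,2)]
Union (15 distinct): (1,0) (1,1) (1,4) (2,0) (2,1) (2,2) (2,4) (3,0) (3,1) (3,3) (3,4) (4,0) (4,1) (4,2) (4,3)

Answer: 15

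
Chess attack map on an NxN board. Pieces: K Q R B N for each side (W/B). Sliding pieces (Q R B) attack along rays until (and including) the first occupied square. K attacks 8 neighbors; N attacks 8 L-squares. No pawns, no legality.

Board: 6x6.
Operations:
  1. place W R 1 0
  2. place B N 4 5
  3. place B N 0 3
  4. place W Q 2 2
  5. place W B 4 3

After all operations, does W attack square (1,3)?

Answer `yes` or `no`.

Answer: yes

Derivation:
Op 1: place WR@(1,0)
Op 2: place BN@(4,5)
Op 3: place BN@(0,3)
Op 4: place WQ@(2,2)
Op 5: place WB@(4,3)
Per-piece attacks for W:
  WR@(1,0): attacks (1,1) (1,2) (1,3) (1,4) (1,5) (2,0) (3,0) (4,0) (5,0) (0,0)
  WQ@(2,2): attacks (2,3) (2,4) (2,5) (2,1) (2,0) (3,2) (4,2) (5,2) (1,2) (0,2) (3,3) (4,4) (5,5) (3,1) (4,0) (1,3) (0,4) (1,1) (0,0)
  WB@(4,3): attacks (5,4) (5,2) (3,4) (2,5) (3,2) (2,1) (1,0) [ray(-1,-1) blocked at (1,0)]
W attacks (1,3): yes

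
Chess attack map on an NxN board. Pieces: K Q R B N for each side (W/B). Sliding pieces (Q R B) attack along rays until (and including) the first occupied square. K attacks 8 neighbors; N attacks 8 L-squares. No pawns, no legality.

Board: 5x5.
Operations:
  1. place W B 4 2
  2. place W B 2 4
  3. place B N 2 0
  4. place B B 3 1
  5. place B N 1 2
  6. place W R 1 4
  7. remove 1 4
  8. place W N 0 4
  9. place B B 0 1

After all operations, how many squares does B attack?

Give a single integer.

Answer: 15

Derivation:
Op 1: place WB@(4,2)
Op 2: place WB@(2,4)
Op 3: place BN@(2,0)
Op 4: place BB@(3,1)
Op 5: place BN@(1,2)
Op 6: place WR@(1,4)
Op 7: remove (1,4)
Op 8: place WN@(0,4)
Op 9: place BB@(0,1)
Per-piece attacks for B:
  BB@(0,1): attacks (1,2) (1,0) [ray(1,1) blocked at (1,2)]
  BN@(1,2): attacks (2,4) (3,3) (0,4) (2,0) (3,1) (0,0)
  BN@(2,0): attacks (3,2) (4,1) (1,2) (0,1)
  BB@(3,1): attacks (4,2) (4,0) (2,2) (1,3) (0,4) (2,0) [ray(1,1) blocked at (4,2); ray(-1,1) blocked at (0,4); ray(-1,-1) blocked at (2,0)]
Union (15 distinct): (0,0) (0,1) (0,4) (1,0) (1,2) (1,3) (2,0) (2,2) (2,4) (3,1) (3,2) (3,3) (4,0) (4,1) (4,2)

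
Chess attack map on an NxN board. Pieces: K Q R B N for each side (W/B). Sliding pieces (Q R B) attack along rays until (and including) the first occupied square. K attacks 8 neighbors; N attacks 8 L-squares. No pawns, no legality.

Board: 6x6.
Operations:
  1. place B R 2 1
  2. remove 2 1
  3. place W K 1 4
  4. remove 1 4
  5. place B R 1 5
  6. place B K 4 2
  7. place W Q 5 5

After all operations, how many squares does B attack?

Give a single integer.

Op 1: place BR@(2,1)
Op 2: remove (2,1)
Op 3: place WK@(1,4)
Op 4: remove (1,4)
Op 5: place BR@(1,5)
Op 6: place BK@(4,2)
Op 7: place WQ@(5,5)
Per-piece attacks for B:
  BR@(1,5): attacks (1,4) (1,3) (1,2) (1,1) (1,0) (2,5) (3,5) (4,5) (5,5) (0,5) [ray(1,0) blocked at (5,5)]
  BK@(4,2): attacks (4,3) (4,1) (5,2) (3,2) (5,3) (5,1) (3,3) (3,1)
Union (18 distinct): (0,5) (1,0) (1,1) (1,2) (1,3) (1,4) (2,5) (3,1) (3,2) (3,3) (3,5) (4,1) (4,3) (4,5) (5,1) (5,2) (5,3) (5,5)

Answer: 18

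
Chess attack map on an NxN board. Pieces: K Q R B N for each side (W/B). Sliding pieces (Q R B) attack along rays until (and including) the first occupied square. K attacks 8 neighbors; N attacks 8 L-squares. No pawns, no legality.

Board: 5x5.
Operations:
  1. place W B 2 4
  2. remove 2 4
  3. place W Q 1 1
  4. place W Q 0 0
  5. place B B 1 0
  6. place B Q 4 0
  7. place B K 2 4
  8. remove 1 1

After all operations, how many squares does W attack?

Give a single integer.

Answer: 9

Derivation:
Op 1: place WB@(2,4)
Op 2: remove (2,4)
Op 3: place WQ@(1,1)
Op 4: place WQ@(0,0)
Op 5: place BB@(1,0)
Op 6: place BQ@(4,0)
Op 7: place BK@(2,4)
Op 8: remove (1,1)
Per-piece attacks for W:
  WQ@(0,0): attacks (0,1) (0,2) (0,3) (0,4) (1,0) (1,1) (2,2) (3,3) (4,4) [ray(1,0) blocked at (1,0)]
Union (9 distinct): (0,1) (0,2) (0,3) (0,4) (1,0) (1,1) (2,2) (3,3) (4,4)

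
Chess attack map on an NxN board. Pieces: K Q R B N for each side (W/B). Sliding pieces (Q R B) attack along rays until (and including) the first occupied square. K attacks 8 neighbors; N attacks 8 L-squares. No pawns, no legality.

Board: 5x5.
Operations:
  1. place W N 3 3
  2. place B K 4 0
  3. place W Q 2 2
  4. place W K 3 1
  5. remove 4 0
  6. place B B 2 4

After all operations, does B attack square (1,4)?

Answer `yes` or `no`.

Op 1: place WN@(3,3)
Op 2: place BK@(4,0)
Op 3: place WQ@(2,2)
Op 4: place WK@(3,1)
Op 5: remove (4,0)
Op 6: place BB@(2,4)
Per-piece attacks for B:
  BB@(2,4): attacks (3,3) (1,3) (0,2) [ray(1,-1) blocked at (3,3)]
B attacks (1,4): no

Answer: no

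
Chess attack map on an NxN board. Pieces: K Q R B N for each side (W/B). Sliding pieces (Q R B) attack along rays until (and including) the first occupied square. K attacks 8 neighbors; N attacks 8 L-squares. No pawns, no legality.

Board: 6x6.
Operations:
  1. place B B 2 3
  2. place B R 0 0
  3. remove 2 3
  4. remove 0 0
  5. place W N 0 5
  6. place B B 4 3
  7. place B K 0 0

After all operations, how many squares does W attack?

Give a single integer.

Answer: 2

Derivation:
Op 1: place BB@(2,3)
Op 2: place BR@(0,0)
Op 3: remove (2,3)
Op 4: remove (0,0)
Op 5: place WN@(0,5)
Op 6: place BB@(4,3)
Op 7: place BK@(0,0)
Per-piece attacks for W:
  WN@(0,5): attacks (1,3) (2,4)
Union (2 distinct): (1,3) (2,4)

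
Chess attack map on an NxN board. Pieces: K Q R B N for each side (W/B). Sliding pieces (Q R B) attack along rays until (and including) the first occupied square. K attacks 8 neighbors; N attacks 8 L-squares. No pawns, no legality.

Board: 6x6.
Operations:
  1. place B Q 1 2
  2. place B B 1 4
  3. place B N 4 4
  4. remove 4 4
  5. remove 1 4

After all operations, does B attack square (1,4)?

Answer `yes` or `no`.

Answer: yes

Derivation:
Op 1: place BQ@(1,2)
Op 2: place BB@(1,4)
Op 3: place BN@(4,4)
Op 4: remove (4,4)
Op 5: remove (1,4)
Per-piece attacks for B:
  BQ@(1,2): attacks (1,3) (1,4) (1,5) (1,1) (1,0) (2,2) (3,2) (4,2) (5,2) (0,2) (2,3) (3,4) (4,5) (2,1) (3,0) (0,3) (0,1)
B attacks (1,4): yes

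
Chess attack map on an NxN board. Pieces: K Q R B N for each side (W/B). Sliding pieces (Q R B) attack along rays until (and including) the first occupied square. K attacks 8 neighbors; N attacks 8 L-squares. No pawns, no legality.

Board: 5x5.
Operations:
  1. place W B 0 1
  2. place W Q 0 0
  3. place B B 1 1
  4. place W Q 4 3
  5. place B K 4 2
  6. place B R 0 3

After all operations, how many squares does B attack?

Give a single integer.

Answer: 14

Derivation:
Op 1: place WB@(0,1)
Op 2: place WQ@(0,0)
Op 3: place BB@(1,1)
Op 4: place WQ@(4,3)
Op 5: place BK@(4,2)
Op 6: place BR@(0,3)
Per-piece attacks for B:
  BR@(0,3): attacks (0,4) (0,2) (0,1) (1,3) (2,3) (3,3) (4,3) [ray(0,-1) blocked at (0,1); ray(1,0) blocked at (4,3)]
  BB@(1,1): attacks (2,2) (3,3) (4,4) (2,0) (0,2) (0,0) [ray(-1,-1) blocked at (0,0)]
  BK@(4,2): attacks (4,3) (4,1) (3,2) (3,3) (3,1)
Union (14 distinct): (0,0) (0,1) (0,2) (0,4) (1,3) (2,0) (2,2) (2,3) (3,1) (3,2) (3,3) (4,1) (4,3) (4,4)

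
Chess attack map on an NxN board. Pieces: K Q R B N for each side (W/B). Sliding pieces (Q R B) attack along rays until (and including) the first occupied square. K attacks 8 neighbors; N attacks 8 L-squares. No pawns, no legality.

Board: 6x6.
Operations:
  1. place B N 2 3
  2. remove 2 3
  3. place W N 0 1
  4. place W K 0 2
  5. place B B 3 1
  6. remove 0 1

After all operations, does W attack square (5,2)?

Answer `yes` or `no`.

Answer: no

Derivation:
Op 1: place BN@(2,3)
Op 2: remove (2,3)
Op 3: place WN@(0,1)
Op 4: place WK@(0,2)
Op 5: place BB@(3,1)
Op 6: remove (0,1)
Per-piece attacks for W:
  WK@(0,2): attacks (0,3) (0,1) (1,2) (1,3) (1,1)
W attacks (5,2): no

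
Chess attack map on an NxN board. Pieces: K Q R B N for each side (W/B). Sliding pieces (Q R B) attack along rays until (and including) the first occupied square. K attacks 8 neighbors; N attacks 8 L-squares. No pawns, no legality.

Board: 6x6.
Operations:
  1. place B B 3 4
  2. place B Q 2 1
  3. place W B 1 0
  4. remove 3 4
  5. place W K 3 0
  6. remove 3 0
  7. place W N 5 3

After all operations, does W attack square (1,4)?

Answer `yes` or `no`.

Op 1: place BB@(3,4)
Op 2: place BQ@(2,1)
Op 3: place WB@(1,0)
Op 4: remove (3,4)
Op 5: place WK@(3,0)
Op 6: remove (3,0)
Op 7: place WN@(5,3)
Per-piece attacks for W:
  WB@(1,0): attacks (2,1) (0,1) [ray(1,1) blocked at (2,1)]
  WN@(5,3): attacks (4,5) (3,4) (4,1) (3,2)
W attacks (1,4): no

Answer: no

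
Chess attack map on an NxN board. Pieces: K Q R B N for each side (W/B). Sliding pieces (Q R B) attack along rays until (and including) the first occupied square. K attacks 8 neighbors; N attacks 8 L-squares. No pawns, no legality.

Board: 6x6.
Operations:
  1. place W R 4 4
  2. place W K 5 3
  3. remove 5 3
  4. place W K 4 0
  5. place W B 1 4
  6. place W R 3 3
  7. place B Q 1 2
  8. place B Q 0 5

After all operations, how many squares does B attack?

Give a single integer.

Op 1: place WR@(4,4)
Op 2: place WK@(5,3)
Op 3: remove (5,3)
Op 4: place WK@(4,0)
Op 5: place WB@(1,4)
Op 6: place WR@(3,3)
Op 7: place BQ@(1,2)
Op 8: place BQ@(0,5)
Per-piece attacks for B:
  BQ@(0,5): attacks (0,4) (0,3) (0,2) (0,1) (0,0) (1,5) (2,5) (3,5) (4,5) (5,5) (1,4) [ray(1,-1) blocked at (1,4)]
  BQ@(1,2): attacks (1,3) (1,4) (1,1) (1,0) (2,2) (3,2) (4,2) (5,2) (0,2) (2,3) (3,4) (4,5) (2,1) (3,0) (0,3) (0,1) [ray(0,1) blocked at (1,4)]
Union (22 distinct): (0,0) (0,1) (0,2) (0,3) (0,4) (1,0) (1,1) (1,3) (1,4) (1,5) (2,1) (2,2) (2,3) (2,5) (3,0) (3,2) (3,4) (3,5) (4,2) (4,5) (5,2) (5,5)

Answer: 22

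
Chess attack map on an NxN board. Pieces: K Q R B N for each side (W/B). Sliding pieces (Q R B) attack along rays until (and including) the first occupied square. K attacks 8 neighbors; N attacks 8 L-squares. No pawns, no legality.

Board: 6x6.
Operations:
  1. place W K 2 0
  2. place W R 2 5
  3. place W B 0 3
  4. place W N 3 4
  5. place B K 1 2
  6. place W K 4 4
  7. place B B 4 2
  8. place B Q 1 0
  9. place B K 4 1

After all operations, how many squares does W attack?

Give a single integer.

Op 1: place WK@(2,0)
Op 2: place WR@(2,5)
Op 3: place WB@(0,3)
Op 4: place WN@(3,4)
Op 5: place BK@(1,2)
Op 6: place WK@(4,4)
Op 7: place BB@(4,2)
Op 8: place BQ@(1,0)
Op 9: place BK@(4,1)
Per-piece attacks for W:
  WB@(0,3): attacks (1,4) (2,5) (1,2) [ray(1,1) blocked at (2,5); ray(1,-1) blocked at (1,2)]
  WK@(2,0): attacks (2,1) (3,0) (1,0) (3,1) (1,1)
  WR@(2,5): attacks (2,4) (2,3) (2,2) (2,1) (2,0) (3,5) (4,5) (5,5) (1,5) (0,5) [ray(0,-1) blocked at (2,0)]
  WN@(3,4): attacks (5,5) (1,5) (4,2) (5,3) (2,2) (1,3)
  WK@(4,4): attacks (4,5) (4,3) (5,4) (3,4) (5,5) (5,3) (3,5) (3,3)
Union (24 distinct): (0,5) (1,0) (1,1) (1,2) (1,3) (1,4) (1,5) (2,0) (2,1) (2,2) (2,3) (2,4) (2,5) (3,0) (3,1) (3,3) (3,4) (3,5) (4,2) (4,3) (4,5) (5,3) (5,4) (5,5)

Answer: 24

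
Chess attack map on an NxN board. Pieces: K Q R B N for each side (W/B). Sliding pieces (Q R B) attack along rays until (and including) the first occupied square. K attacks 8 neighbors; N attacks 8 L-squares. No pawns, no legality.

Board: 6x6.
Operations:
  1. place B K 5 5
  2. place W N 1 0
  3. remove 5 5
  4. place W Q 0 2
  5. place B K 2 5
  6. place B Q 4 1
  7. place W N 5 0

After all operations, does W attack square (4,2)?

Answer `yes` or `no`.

Op 1: place BK@(5,5)
Op 2: place WN@(1,0)
Op 3: remove (5,5)
Op 4: place WQ@(0,2)
Op 5: place BK@(2,5)
Op 6: place BQ@(4,1)
Op 7: place WN@(5,0)
Per-piece attacks for W:
  WQ@(0,2): attacks (0,3) (0,4) (0,5) (0,1) (0,0) (1,2) (2,2) (3,2) (4,2) (5,2) (1,3) (2,4) (3,5) (1,1) (2,0)
  WN@(1,0): attacks (2,2) (3,1) (0,2)
  WN@(5,0): attacks (4,2) (3,1)
W attacks (4,2): yes

Answer: yes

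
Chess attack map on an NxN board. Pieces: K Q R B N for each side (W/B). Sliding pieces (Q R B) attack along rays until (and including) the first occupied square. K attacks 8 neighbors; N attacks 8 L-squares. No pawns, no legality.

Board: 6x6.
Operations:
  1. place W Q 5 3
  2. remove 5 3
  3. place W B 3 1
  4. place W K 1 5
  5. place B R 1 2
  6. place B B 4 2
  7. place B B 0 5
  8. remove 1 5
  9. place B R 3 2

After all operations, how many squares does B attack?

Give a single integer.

Answer: 18

Derivation:
Op 1: place WQ@(5,3)
Op 2: remove (5,3)
Op 3: place WB@(3,1)
Op 4: place WK@(1,5)
Op 5: place BR@(1,2)
Op 6: place BB@(4,2)
Op 7: place BB@(0,5)
Op 8: remove (1,5)
Op 9: place BR@(3,2)
Per-piece attacks for B:
  BB@(0,5): attacks (1,4) (2,3) (3,2) [ray(1,-1) blocked at (3,2)]
  BR@(1,2): attacks (1,3) (1,4) (1,5) (1,1) (1,0) (2,2) (3,2) (0,2) [ray(1,0) blocked at (3,2)]
  BR@(3,2): attacks (3,3) (3,4) (3,5) (3,1) (4,2) (2,2) (1,2) [ray(0,-1) blocked at (3,1); ray(1,0) blocked at (4,2); ray(-1,0) blocked at (1,2)]
  BB@(4,2): attacks (5,3) (5,1) (3,3) (2,4) (1,5) (3,1) [ray(-1,-1) blocked at (3,1)]
Union (18 distinct): (0,2) (1,0) (1,1) (1,2) (1,3) (1,4) (1,5) (2,2) (2,3) (2,4) (3,1) (3,2) (3,3) (3,4) (3,5) (4,2) (5,1) (5,3)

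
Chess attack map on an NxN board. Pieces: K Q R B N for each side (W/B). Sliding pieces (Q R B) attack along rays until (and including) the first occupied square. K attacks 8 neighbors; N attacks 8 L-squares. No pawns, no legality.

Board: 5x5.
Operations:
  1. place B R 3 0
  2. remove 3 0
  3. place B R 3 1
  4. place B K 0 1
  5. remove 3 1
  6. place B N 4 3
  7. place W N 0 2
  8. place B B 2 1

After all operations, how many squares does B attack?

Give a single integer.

Answer: 12

Derivation:
Op 1: place BR@(3,0)
Op 2: remove (3,0)
Op 3: place BR@(3,1)
Op 4: place BK@(0,1)
Op 5: remove (3,1)
Op 6: place BN@(4,3)
Op 7: place WN@(0,2)
Op 8: place BB@(2,1)
Per-piece attacks for B:
  BK@(0,1): attacks (0,2) (0,0) (1,1) (1,2) (1,0)
  BB@(2,1): attacks (3,2) (4,3) (3,0) (1,2) (0,3) (1,0) [ray(1,1) blocked at (4,3)]
  BN@(4,3): attacks (2,4) (3,1) (2,2)
Union (12 distinct): (0,0) (0,2) (0,3) (1,0) (1,1) (1,2) (2,2) (2,4) (3,0) (3,1) (3,2) (4,3)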